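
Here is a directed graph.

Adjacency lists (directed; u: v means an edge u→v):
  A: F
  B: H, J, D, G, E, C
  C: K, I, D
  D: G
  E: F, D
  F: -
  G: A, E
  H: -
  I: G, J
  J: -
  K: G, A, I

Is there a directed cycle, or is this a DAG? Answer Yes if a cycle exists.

Yes

DFS with white/gray/black marking, starting from H:
H gray
H black
A gray
  F gray
  F black
A black
B gray
  B→H: H black — skip
  J gray
  J black
  D gray
    G gray
      G→A: A black — skip
      E gray
        E→F: F black — skip
        E→D: D is gray → back edge
Back edge found, so a cycle exists: D → G → E → D.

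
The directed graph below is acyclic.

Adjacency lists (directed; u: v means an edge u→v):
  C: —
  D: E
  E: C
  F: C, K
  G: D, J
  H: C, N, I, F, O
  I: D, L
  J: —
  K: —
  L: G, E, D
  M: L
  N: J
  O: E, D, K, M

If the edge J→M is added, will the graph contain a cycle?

Adding J→M creates a cycle iff M can already reach J.
Path from M: M → L → G → J.
So M → … → J → M is a cycle.

Yes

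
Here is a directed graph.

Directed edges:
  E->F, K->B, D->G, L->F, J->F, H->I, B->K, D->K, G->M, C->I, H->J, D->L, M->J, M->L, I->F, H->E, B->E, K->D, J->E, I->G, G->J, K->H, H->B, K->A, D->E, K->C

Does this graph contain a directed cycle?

DFS with white/gray/black marking, starting from I:
I gray
  G gray
    M gray
      J gray
        F gray
        F black
        E gray
          E→F: F black — skip
        E black
      J black
      L gray
        L→F: F black — skip
      L black
    M black
    G→J: J black — skip
  G black
  I→F: F black — skip
I black
A gray
A black
B gray
  B→E: E black — skip
  K gray
    K→B: B is gray → back edge
Back edge found, so a cycle exists: B → K → B.

Yes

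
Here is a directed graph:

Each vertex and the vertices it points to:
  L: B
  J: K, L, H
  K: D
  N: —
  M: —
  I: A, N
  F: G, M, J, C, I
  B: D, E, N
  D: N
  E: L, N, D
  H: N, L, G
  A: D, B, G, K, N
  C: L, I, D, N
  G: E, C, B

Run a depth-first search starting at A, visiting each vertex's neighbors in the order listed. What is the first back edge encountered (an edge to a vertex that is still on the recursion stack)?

L→B

DFS from A (visiting each vertex's neighbors in the order listed); mark gray on enter, black on exit:
A gray
  D gray
    N gray
    N black
  D black
  B gray
    B→D: D black — skip
    E gray
      L gray
        L→B: B is gray → back edge
First back edge: L → B.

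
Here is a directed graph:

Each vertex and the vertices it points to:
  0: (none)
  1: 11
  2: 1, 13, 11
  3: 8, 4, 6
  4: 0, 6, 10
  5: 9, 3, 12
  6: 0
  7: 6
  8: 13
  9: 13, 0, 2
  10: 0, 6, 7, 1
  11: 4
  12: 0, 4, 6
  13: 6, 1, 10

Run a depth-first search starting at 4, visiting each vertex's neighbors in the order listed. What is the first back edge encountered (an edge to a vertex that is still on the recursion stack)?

11->4

DFS from 4 (visiting each vertex's neighbors in the order listed); mark gray on enter, black on exit:
4 gray
  0 gray
  0 black
  6 gray
    6→0: 0 black — skip
  6 black
  10 gray
    10→0: 0 black — skip
    10→6: 6 black — skip
    7 gray
      7→6: 6 black — skip
    7 black
    1 gray
      11 gray
        11→4: 4 is gray → back edge
First back edge: 11 → 4.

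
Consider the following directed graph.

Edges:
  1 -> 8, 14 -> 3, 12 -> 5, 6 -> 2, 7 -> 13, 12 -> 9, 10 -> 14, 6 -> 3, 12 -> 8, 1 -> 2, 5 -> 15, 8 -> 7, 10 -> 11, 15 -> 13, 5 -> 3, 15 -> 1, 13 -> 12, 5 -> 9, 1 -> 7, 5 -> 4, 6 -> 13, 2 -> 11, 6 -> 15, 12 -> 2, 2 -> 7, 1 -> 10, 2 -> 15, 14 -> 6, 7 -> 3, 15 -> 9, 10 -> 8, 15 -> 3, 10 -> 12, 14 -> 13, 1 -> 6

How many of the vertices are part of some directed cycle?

A vertex is on a directed cycle iff it belongs to a strongly connected component of size ≥ 2 (or has a self-loop).
The vertices on cycles are {1, 2, 5, 6, 7, 8, 10, 12, 13, 14, 15} — 11 in total.

11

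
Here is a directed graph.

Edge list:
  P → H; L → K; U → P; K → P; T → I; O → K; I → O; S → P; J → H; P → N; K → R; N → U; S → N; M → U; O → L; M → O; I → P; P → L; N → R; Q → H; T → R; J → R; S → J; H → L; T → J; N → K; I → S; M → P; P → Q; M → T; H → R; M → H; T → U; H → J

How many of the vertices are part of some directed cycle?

A vertex is on a directed cycle iff it belongs to a strongly connected component of size ≥ 2 (or has a self-loop).
The vertices on cycles are {H, J, K, L, N, P, Q, U} — 8 in total.

8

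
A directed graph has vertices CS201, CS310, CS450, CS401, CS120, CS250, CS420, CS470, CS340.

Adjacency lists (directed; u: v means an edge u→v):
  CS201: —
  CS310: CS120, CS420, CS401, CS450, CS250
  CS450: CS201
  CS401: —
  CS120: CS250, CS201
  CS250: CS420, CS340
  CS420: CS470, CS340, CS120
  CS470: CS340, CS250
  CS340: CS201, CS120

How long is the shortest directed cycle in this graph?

For each vertex v, BFS finds the shortest path from v back to v.
The shortest such closed walk is CS120 → CS250 → CS420 → CS120, length 3.

3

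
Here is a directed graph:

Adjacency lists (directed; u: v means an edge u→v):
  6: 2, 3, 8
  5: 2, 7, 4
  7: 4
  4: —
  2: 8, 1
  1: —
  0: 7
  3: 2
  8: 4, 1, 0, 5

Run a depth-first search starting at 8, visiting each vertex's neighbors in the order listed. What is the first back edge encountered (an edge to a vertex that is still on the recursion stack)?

2->8

DFS from 8 (visiting each vertex's neighbors in the order listed); mark gray on enter, black on exit:
8 gray
  4 gray
  4 black
  1 gray
  1 black
  0 gray
    7 gray
      7→4: 4 black — skip
    7 black
  0 black
  5 gray
    2 gray
      2→8: 8 is gray → back edge
First back edge: 2 → 8.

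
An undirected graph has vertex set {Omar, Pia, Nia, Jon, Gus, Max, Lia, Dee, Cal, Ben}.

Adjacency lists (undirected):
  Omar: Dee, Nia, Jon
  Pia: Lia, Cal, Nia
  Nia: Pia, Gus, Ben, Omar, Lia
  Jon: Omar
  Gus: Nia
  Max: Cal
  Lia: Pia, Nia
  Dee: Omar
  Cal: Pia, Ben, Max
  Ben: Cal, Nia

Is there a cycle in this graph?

Yes

DFS, tracking each vertex's parent; an edge to a visited non-parent vertex closes a cycle.
Start from Ben:
visit Ben (parent –)
  visit Cal (parent Ben)
    visit Pia (parent Cal)
      visit Lia (parent Pia)
        Lia–Pia: parent, skip
        visit Nia (parent Lia)
          Nia–Pia: Pia visited and ≠ parent → cycle
Cycle: Pia – Lia – Nia – Pia.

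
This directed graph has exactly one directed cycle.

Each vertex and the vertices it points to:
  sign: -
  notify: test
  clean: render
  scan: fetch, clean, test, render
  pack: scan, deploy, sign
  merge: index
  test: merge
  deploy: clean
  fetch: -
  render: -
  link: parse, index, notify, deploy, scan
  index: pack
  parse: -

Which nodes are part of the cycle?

DFS with gray/black marking from index:
index gray
  pack gray
    scan gray
      fetch gray
      fetch black
      clean gray
        render gray
        render black
      clean black
      test gray
        merge gray
          merge→index: index is gray → back edge
Back edge closes the cycle index → pack → scan → test → merge → index; its vertices are {pack, scan, test, index, merge}.

pack, scan, test, index, merge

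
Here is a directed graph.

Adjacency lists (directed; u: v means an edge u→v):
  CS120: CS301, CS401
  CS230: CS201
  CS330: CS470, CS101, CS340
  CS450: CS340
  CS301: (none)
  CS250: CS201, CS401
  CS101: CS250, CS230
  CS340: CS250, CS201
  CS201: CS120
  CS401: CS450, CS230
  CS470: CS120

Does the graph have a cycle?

Yes

DFS with white/gray/black marking, starting from CS330:
CS330 gray
  CS470 gray
    CS120 gray
      CS301 gray
      CS301 black
      CS401 gray
        CS450 gray
          CS340 gray
            CS250 gray
              CS201 gray
                CS201→CS120: CS120 is gray → back edge
Back edge found, so a cycle exists: CS120 → CS401 → CS450 → CS340 → CS250 → CS201 → CS120.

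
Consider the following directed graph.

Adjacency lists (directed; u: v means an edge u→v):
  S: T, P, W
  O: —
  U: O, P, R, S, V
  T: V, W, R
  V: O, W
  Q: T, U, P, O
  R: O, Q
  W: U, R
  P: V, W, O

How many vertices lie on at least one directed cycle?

A vertex is on a directed cycle iff it belongs to a strongly connected component of size ≥ 2 (or has a self-loop).
The vertices on cycles are {P, Q, R, S, T, U, V, W} — 8 in total.

8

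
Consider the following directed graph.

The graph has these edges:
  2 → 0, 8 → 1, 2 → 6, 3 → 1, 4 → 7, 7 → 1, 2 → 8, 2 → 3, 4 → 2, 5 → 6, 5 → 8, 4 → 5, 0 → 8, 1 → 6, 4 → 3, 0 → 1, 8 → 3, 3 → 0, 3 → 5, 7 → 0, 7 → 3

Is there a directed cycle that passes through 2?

2 lies on a cycle iff there is a path from 2 back to itself.
Exploring from 2, it never reaches itself; equivalently, its strongly connected component is a singleton.

No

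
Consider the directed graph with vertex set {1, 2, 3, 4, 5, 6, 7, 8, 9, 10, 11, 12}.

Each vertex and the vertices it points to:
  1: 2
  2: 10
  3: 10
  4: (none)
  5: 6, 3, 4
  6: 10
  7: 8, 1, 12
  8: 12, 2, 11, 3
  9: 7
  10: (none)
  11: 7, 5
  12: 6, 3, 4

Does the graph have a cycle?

Yes

DFS with white/gray/black marking, starting from 5:
5 gray
  6 gray
    10 gray
    10 black
  6 black
  3 gray
    3→10: 10 black — skip
  3 black
  4 gray
  4 black
5 black
1 gray
  2 gray
    2→10: 10 black — skip
  2 black
1 black
7 gray
  8 gray
    12 gray
      12→6: 6 black — skip
      12→3: 3 black — skip
      12→4: 4 black — skip
    12 black
    8→2: 2 black — skip
    11 gray
      11→7: 7 is gray → back edge
Back edge found, so a cycle exists: 7 → 8 → 11 → 7.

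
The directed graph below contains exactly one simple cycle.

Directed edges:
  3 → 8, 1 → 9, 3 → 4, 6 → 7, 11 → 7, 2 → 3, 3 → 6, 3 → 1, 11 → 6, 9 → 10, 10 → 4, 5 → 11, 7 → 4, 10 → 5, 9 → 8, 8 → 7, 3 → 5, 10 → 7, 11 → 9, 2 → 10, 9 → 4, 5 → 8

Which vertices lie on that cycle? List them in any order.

5, 9, 10, 11

DFS with gray/black marking from 10:
10 gray
  4 gray
  4 black
  7 gray
    7→4: 4 black — skip
  7 black
  5 gray
    11 gray
      9 gray
        9→10: 10 is gray → back edge
Back edge closes the cycle 10 → 5 → 11 → 9 → 10; its vertices are {5, 9, 10, 11}.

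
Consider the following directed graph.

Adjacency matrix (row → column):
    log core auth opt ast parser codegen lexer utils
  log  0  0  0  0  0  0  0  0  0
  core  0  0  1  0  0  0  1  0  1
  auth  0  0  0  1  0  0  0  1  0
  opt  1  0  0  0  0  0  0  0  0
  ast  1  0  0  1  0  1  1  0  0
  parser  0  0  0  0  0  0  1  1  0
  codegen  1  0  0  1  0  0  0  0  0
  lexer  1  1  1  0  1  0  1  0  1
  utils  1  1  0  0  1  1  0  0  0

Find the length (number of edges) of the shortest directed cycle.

For each vertex v, BFS finds the shortest path from v back to v.
The shortest such closed walk is lexer → auth → lexer, length 2.

2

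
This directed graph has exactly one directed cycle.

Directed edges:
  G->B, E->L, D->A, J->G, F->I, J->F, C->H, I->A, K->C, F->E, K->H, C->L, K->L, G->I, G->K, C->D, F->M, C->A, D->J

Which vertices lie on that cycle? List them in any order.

C, D, G, J, K

DFS with gray/black marking from J:
J gray
  F gray
    I gray
      A gray
      A black
    I black
    E gray
      L gray
      L black
    E black
    M gray
    M black
  F black
  G gray
    G→I: I black — skip
    K gray
      H gray
      H black
      C gray
        C→H: H black — skip
        D gray
          D→A: A black — skip
          D→J: J is gray → back edge
Back edge closes the cycle J → G → K → C → D → J; its vertices are {C, D, G, J, K}.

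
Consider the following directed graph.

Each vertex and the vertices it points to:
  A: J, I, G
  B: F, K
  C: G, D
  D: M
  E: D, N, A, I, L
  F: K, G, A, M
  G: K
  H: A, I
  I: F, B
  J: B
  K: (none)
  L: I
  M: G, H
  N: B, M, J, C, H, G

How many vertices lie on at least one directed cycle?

7

A vertex is on a directed cycle iff it belongs to a strongly connected component of size ≥ 2 (or has a self-loop).
The vertices on cycles are {A, B, F, H, I, J, M} — 7 in total.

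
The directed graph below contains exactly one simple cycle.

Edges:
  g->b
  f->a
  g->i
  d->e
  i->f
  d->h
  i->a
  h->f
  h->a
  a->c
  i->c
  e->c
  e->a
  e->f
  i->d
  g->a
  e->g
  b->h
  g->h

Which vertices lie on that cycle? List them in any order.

d, e, g, i

DFS with gray/black marking from g:
g gray
  b gray
    h gray
      a gray
        c gray
        c black
      a black
      f gray
        f→a: a black — skip
      f black
    h black
  b black
  g→h: h black — skip
  g→a: a black — skip
  i gray
    i→a: a black — skip
    i→c: c black — skip
    d gray
      e gray
        e→a: a black — skip
        e→g: g is gray → back edge
Back edge closes the cycle g → i → d → e → g; its vertices are {d, e, g, i}.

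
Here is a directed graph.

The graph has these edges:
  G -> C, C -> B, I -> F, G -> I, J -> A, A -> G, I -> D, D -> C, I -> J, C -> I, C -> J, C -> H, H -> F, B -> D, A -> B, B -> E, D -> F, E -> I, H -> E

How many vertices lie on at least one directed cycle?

9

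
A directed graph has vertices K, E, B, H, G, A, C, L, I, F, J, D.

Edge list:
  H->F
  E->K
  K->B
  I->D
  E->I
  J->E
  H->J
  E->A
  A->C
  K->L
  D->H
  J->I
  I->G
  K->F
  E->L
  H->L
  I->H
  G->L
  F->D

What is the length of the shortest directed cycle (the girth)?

3

For each vertex v, BFS finds the shortest path from v back to v.
The shortest such closed walk is I → H → J → I, length 3.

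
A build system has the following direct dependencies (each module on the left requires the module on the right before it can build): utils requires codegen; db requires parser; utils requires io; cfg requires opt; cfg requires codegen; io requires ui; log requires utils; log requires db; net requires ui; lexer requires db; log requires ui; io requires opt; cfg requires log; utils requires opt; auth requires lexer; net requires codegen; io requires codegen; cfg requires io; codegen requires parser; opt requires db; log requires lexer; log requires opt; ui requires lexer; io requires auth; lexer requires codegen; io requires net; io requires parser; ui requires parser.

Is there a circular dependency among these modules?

No

DFS with white/gray/black marking, starting from parser:
parser gray
parser black
net gray
  ui gray
    ui→parser: parser black — skip
    lexer gray
      codegen gray
        codegen→parser: parser black — skip
      codegen black
      db gray
        db→parser: parser black — skip
      db black
    lexer black
  ui black
  net→codegen: codegen black — skip
net black
log gray
  log→db: db black — skip
  log→lexer: lexer black — skip
  utils gray
    utils→codegen: codegen black — skip
    opt gray
      opt→db: db black — skip
    opt black
    io gray
      io→ui: ui black — skip
      io→net: net black — skip
      io→opt: opt black — skip
      io→parser: parser black — skip
      io→codegen: codegen black — skip
      auth gray
        auth→lexer: lexer black — skip
      auth black
    io black
  utils black
  log→ui: ui black — skip
  log→opt: opt black — skip
log black
cfg gray
  cfg→opt: opt black — skip
  cfg→codegen: codegen black — skip
  cfg→log: log black — skip
  cfg→io: io black — skip
cfg black
Every edge goes to a white or black vertex — no back edge, so the graph is acyclic.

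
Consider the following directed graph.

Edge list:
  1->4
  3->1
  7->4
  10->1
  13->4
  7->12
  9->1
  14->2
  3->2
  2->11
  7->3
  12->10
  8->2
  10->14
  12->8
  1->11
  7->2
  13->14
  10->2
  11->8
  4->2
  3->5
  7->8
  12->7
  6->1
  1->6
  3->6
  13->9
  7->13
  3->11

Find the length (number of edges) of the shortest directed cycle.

2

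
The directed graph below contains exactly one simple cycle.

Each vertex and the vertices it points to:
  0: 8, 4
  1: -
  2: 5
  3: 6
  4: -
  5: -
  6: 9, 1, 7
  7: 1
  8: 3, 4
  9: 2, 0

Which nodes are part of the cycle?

DFS with gray/black marking from 6:
6 gray
  9 gray
    2 gray
      5 gray
      5 black
    2 black
    0 gray
      8 gray
        3 gray
          3→6: 6 is gray → back edge
Back edge closes the cycle 6 → 9 → 0 → 8 → 3 → 6; its vertices are {0, 3, 6, 8, 9}.

0, 3, 6, 8, 9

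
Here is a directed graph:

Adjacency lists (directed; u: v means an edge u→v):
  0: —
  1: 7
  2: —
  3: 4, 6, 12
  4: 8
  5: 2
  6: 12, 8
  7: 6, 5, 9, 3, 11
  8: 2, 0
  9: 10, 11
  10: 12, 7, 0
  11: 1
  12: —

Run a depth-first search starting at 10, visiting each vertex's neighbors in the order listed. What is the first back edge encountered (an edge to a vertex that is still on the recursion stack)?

9→10

DFS from 10 (visiting each vertex's neighbors in the order listed); mark gray on enter, black on exit:
10 gray
  12 gray
  12 black
  7 gray
    6 gray
      6→12: 12 black — skip
      8 gray
        2 gray
        2 black
        0 gray
        0 black
      8 black
    6 black
    5 gray
      5→2: 2 black — skip
    5 black
    9 gray
      9→10: 10 is gray → back edge
First back edge: 9 → 10.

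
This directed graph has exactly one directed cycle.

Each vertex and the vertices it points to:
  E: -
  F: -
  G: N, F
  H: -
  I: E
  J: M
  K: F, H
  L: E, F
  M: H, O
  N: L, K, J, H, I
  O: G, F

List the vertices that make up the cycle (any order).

DFS with gray/black marking from N:
N gray
  L gray
    E gray
    E black
    F gray
    F black
  L black
  K gray
    K→F: F black — skip
    H gray
    H black
  K black
  J gray
    M gray
      M→H: H black — skip
      O gray
        G gray
          G→N: N is gray → back edge
Back edge closes the cycle N → J → M → O → G → N; its vertices are {G, J, M, N, O}.

G, J, M, N, O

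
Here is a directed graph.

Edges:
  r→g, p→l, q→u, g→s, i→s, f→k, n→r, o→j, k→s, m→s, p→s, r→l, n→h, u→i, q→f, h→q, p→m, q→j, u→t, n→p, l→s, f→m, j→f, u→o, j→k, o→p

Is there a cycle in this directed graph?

DFS with white/gray/black marking, starting from n:
n gray
  r gray
    l gray
      s gray
      s black
    l black
    g gray
      g→s: s black — skip
    g black
  r black
  h gray
    q gray
      f gray
        k gray
          k→s: s black — skip
        k black
        m gray
          m→s: s black — skip
        m black
      f black
      u gray
        t gray
        t black
        i gray
          i→s: s black — skip
        i black
        o gray
          p gray
            p→m: m black — skip
            p→l: l black — skip
            p→s: s black — skip
          p black
          j gray
            j→k: k black — skip
            j→f: f black — skip
          j black
        o black
      u black
      q→j: j black — skip
    q black
  h black
  n→p: p black — skip
n black
Every edge goes to a white or black vertex — no back edge, so the graph is acyclic.

No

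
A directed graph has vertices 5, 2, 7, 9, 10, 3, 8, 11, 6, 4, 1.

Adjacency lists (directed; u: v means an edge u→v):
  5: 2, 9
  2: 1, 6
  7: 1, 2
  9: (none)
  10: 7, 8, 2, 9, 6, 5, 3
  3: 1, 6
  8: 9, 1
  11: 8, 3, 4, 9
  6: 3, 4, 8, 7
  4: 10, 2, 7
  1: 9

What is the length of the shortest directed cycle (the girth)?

2

For each vertex v, BFS finds the shortest path from v back to v.
The shortest such closed walk is 3 → 6 → 3, length 2.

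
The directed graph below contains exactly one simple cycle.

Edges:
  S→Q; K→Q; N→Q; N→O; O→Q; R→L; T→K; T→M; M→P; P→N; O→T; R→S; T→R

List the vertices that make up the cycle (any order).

M, N, O, P, T

DFS with gray/black marking from M:
M gray
  P gray
    N gray
      O gray
        Q gray
        Q black
        T gray
          R gray
            S gray
              S→Q: Q black — skip
            S black
            L gray
            L black
          R black
          T→M: M is gray → back edge
Back edge closes the cycle M → P → N → O → T → M; its vertices are {M, N, O, P, T}.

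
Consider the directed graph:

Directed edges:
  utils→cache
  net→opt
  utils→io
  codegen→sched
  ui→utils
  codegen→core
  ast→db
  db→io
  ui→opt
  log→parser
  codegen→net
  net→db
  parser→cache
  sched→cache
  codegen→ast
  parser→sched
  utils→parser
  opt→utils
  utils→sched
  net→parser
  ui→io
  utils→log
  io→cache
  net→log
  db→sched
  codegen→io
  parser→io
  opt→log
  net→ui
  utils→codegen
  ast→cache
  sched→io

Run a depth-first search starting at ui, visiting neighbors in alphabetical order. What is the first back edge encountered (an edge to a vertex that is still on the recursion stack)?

net→opt

DFS from ui (visiting neighbors in alphabetical order); mark gray on enter, black on exit:
ui gray
  io gray
    cache gray
    cache black
  io black
  opt gray
    log gray
      parser gray
        parser→cache: cache black — skip
        parser→io: io black — skip
        sched gray
          sched→cache: cache black — skip
          sched→io: io black — skip
        sched black
      parser black
    log black
    utils gray
      utils→cache: cache black — skip
      codegen gray
        ast gray
          ast→cache: cache black — skip
          db gray
            db→io: io black — skip
            db→sched: sched black — skip
          db black
        ast black
        core gray
        core black
        codegen→io: io black — skip
        net gray
          net→db: db black — skip
          net→log: log black — skip
          net→opt: opt is gray → back edge
First back edge: net → opt.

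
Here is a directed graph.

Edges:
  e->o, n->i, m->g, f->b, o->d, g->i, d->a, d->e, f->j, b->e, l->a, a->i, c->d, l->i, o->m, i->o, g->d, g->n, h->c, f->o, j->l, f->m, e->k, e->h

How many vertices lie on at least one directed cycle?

A vertex is on a directed cycle iff it belongs to a strongly connected component of size ≥ 2 (or has a self-loop).
The vertices on cycles are {a, c, d, e, g, h, i, m, n, o} — 10 in total.

10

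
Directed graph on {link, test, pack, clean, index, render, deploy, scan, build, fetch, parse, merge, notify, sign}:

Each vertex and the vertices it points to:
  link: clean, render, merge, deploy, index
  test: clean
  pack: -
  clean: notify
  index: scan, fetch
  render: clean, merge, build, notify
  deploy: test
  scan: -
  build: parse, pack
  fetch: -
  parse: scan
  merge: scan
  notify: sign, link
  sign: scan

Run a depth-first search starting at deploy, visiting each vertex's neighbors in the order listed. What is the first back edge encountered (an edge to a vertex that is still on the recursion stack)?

DFS from deploy (visiting each vertex's neighbors in the order listed); mark gray on enter, black on exit:
deploy gray
  test gray
    clean gray
      notify gray
        sign gray
          scan gray
          scan black
        sign black
        link gray
          link→clean: clean is gray → back edge
First back edge: link → clean.

link→clean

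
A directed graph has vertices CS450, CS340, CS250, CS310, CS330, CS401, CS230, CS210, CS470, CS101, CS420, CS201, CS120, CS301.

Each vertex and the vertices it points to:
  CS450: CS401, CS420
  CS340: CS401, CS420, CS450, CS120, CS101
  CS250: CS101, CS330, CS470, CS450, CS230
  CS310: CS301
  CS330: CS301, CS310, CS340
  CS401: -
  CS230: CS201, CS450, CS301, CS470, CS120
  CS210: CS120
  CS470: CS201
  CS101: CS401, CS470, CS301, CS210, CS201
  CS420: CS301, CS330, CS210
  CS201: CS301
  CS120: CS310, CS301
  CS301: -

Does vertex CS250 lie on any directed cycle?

No

CS250 lies on a cycle iff there is a path from CS250 back to itself.
Exploring from CS250, it never reaches itself; equivalently, its strongly connected component is a singleton.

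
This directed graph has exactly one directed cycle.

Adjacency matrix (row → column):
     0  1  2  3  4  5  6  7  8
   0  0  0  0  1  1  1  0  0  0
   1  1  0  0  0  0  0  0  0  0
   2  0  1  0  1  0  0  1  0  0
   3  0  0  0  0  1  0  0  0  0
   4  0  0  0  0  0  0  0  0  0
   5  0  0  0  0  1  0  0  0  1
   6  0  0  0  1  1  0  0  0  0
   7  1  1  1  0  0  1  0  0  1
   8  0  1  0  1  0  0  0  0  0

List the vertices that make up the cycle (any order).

DFS with gray/black marking from 5:
5 gray
  8 gray
    3 gray
      4 gray
      4 black
    3 black
    1 gray
      0 gray
        0→4: 4 black — skip
        0→3: 3 black — skip
        0→5: 5 is gray → back edge
Back edge closes the cycle 5 → 8 → 1 → 0 → 5; its vertices are {0, 1, 5, 8}.

0, 1, 5, 8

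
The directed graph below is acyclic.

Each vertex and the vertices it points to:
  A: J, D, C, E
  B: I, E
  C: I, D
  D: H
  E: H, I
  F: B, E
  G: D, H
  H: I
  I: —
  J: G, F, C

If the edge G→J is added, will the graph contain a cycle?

Yes

Adding G→J creates a cycle iff J can already reach G.
Path from J: J → G.
So J → … → G → J is a cycle.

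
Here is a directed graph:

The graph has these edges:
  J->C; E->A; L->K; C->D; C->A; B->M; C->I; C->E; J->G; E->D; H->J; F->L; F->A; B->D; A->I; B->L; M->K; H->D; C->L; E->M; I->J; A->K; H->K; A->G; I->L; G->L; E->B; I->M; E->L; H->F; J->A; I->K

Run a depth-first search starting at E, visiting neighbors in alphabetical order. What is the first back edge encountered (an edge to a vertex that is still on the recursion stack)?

DFS from E (visiting neighbors in alphabetical order); mark gray on enter, black on exit:
E gray
  A gray
    G gray
      L gray
        K gray
        K black
      L black
    G black
    I gray
      J gray
        J→A: A is gray → back edge
First back edge: J → A.

J->A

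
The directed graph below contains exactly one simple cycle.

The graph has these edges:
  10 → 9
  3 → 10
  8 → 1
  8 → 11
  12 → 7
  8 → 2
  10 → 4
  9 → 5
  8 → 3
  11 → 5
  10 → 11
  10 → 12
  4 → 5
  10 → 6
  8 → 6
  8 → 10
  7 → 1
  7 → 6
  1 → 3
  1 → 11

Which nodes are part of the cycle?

DFS with gray/black marking from 3:
3 gray
  10 gray
    11 gray
      5 gray
      5 black
    11 black
    9 gray
      9→5: 5 black — skip
    9 black
    6 gray
    6 black
    12 gray
      7 gray
        1 gray
          1→3: 3 is gray → back edge
Back edge closes the cycle 3 → 10 → 12 → 7 → 1 → 3; its vertices are {1, 3, 7, 10, 12}.

1, 3, 7, 10, 12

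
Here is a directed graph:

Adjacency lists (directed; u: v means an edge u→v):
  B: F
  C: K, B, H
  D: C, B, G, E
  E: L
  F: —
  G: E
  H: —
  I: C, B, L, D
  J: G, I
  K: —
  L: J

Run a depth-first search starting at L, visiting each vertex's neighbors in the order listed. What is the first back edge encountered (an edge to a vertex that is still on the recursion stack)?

DFS from L (visiting each vertex's neighbors in the order listed); mark gray on enter, black on exit:
L gray
  J gray
    G gray
      E gray
        E→L: L is gray → back edge
First back edge: E → L.

E->L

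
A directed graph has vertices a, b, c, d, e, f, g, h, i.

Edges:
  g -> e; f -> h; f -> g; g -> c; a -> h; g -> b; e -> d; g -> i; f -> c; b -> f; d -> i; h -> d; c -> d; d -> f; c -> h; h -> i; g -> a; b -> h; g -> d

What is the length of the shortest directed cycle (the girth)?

3

For each vertex v, BFS finds the shortest path from v back to v.
The shortest such closed walk is g → d → f → g, length 3.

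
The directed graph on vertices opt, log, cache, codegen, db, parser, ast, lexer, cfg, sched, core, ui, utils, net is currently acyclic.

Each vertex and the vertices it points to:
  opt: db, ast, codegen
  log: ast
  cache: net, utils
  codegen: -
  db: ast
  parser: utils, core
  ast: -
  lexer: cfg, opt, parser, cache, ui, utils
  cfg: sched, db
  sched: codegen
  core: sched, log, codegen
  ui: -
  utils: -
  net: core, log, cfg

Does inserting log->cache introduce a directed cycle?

Adding log→cache creates a cycle iff cache can already reach log.
Path from cache: cache → net → log.
So cache → … → log → cache is a cycle.

Yes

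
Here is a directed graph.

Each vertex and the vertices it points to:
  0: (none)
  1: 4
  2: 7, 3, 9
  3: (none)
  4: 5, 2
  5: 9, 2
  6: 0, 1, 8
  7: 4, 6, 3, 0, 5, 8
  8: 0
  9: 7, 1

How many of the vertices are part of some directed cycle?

7

A vertex is on a directed cycle iff it belongs to a strongly connected component of size ≥ 2 (or has a self-loop).
The vertices on cycles are {1, 2, 4, 5, 6, 7, 9} — 7 in total.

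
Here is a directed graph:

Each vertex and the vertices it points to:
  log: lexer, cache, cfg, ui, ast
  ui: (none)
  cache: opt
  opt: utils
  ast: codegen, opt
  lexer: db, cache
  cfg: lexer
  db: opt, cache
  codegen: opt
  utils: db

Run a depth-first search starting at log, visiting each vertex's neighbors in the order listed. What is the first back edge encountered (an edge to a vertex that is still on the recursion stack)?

utils->db

DFS from log (visiting each vertex's neighbors in the order listed); mark gray on enter, black on exit:
log gray
  lexer gray
    db gray
      opt gray
        utils gray
          utils→db: db is gray → back edge
First back edge: utils → db.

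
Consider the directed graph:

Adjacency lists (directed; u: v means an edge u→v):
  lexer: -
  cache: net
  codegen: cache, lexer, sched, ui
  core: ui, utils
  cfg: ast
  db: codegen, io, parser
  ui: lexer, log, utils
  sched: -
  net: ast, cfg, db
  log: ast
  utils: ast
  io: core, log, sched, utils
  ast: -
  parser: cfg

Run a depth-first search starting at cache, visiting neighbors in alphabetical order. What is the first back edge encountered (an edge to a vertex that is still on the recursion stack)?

codegen→cache

DFS from cache (visiting neighbors in alphabetical order); mark gray on enter, black on exit:
cache gray
  net gray
    ast gray
    ast black
    cfg gray
      cfg→ast: ast black — skip
    cfg black
    db gray
      codegen gray
        codegen→cache: cache is gray → back edge
First back edge: codegen → cache.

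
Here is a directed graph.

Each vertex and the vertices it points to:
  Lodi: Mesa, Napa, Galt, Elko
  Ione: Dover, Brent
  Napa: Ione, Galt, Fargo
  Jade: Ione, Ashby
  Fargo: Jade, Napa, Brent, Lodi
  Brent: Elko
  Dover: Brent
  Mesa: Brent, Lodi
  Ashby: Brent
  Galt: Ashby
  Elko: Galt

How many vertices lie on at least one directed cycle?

8

A vertex is on a directed cycle iff it belongs to a strongly connected component of size ≥ 2 (or has a self-loop).
The vertices on cycles are {Elko, Galt, Lodi, Mesa, Napa, Ashby, Brent, Fargo} — 8 in total.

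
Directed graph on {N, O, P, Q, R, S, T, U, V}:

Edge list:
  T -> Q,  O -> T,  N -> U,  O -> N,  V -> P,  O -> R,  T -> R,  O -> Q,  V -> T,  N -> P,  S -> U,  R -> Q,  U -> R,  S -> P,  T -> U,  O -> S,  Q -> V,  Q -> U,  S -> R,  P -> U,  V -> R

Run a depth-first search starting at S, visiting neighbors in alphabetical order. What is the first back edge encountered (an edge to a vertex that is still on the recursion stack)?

DFS from S (visiting neighbors in alphabetical order); mark gray on enter, black on exit:
S gray
  P gray
    U gray
      R gray
        Q gray
          Q→U: U is gray → back edge
First back edge: Q → U.

Q→U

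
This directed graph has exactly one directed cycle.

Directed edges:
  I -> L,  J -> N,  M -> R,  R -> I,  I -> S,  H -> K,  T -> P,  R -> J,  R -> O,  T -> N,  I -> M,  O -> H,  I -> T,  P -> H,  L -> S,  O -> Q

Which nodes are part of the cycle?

DFS with gray/black marking from R:
R gray
  I gray
    M gray
      M→R: R is gray → back edge
Back edge closes the cycle R → I → M → R; its vertices are {I, M, R}.

I, M, R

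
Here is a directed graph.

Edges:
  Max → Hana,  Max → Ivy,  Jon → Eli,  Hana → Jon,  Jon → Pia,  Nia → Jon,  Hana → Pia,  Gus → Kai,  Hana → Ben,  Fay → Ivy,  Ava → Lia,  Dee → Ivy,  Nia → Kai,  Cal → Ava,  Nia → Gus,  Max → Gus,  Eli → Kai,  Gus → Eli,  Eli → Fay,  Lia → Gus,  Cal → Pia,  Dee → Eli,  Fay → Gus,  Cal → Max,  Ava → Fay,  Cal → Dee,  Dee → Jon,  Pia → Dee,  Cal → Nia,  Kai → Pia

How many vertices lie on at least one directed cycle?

A vertex is on a directed cycle iff it belongs to a strongly connected component of size ≥ 2 (or has a self-loop).
The vertices on cycles are {Dee, Eli, Fay, Gus, Jon, Kai, Pia} — 7 in total.

7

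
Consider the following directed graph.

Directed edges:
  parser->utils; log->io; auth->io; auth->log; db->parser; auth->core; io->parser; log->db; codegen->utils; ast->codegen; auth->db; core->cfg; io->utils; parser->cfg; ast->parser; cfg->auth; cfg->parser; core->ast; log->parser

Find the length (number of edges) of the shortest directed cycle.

2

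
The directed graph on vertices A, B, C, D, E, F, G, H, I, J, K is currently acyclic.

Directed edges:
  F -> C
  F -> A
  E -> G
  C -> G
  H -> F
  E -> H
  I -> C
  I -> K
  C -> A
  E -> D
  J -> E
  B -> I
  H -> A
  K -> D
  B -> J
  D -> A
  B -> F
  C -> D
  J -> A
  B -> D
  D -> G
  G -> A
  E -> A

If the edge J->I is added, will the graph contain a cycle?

No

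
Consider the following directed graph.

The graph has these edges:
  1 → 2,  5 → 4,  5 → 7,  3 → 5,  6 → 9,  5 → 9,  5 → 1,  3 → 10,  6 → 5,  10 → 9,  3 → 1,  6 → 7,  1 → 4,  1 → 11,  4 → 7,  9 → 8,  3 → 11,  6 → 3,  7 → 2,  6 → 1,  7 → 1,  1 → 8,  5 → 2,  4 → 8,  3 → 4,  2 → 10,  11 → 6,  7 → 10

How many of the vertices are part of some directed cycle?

7

A vertex is on a directed cycle iff it belongs to a strongly connected component of size ≥ 2 (or has a self-loop).
The vertices on cycles are {1, 3, 4, 5, 6, 7, 11} — 7 in total.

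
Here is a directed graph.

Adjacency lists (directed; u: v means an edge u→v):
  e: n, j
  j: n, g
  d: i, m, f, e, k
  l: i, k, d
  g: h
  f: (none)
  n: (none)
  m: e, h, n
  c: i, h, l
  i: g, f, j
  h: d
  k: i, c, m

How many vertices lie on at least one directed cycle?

10

A vertex is on a directed cycle iff it belongs to a strongly connected component of size ≥ 2 (or has a self-loop).
The vertices on cycles are {c, d, e, g, h, i, j, k, l, m} — 10 in total.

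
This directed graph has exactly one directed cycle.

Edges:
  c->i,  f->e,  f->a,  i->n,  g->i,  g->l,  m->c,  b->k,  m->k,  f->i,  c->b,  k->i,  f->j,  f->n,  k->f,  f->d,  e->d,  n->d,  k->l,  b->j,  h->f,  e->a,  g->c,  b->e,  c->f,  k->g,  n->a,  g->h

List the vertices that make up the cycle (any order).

DFS with gray/black marking from k:
k gray
  f gray
    e gray
      a gray
      a black
      d gray
      d black
    e black
    f→d: d black — skip
    n gray
      n→d: d black — skip
      n→a: a black — skip
    n black
    f→a: a black — skip
    j gray
    j black
    i gray
      i→n: n black — skip
    i black
  f black
  k→i: i black — skip
  g gray
    h gray
      h→f: f black — skip
    h black
    g→i: i black — skip
    l gray
    l black
    c gray
      c→i: i black — skip
      b gray
        b→e: e black — skip
        b→k: k is gray → back edge
Back edge closes the cycle k → g → c → b → k; its vertices are {b, c, g, k}.

b, c, g, k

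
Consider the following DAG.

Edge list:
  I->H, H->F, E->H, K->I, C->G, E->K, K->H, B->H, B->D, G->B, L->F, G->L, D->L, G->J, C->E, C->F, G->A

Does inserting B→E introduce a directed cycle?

Adding B→E creates a cycle iff E can already reach B.
Explore from E: no path reaches B. The graph stays acyclic.

No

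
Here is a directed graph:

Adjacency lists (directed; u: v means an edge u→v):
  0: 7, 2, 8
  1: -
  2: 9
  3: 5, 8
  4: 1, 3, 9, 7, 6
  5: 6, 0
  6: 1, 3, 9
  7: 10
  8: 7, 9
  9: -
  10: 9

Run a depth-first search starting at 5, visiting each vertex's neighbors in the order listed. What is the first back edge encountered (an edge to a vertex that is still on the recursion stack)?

3→5

DFS from 5 (visiting each vertex's neighbors in the order listed); mark gray on enter, black on exit:
5 gray
  6 gray
    1 gray
    1 black
    3 gray
      3→5: 5 is gray → back edge
First back edge: 3 → 5.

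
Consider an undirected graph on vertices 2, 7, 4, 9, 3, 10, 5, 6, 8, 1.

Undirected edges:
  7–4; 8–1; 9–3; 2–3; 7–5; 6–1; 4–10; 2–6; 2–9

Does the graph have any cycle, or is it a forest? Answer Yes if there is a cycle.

Yes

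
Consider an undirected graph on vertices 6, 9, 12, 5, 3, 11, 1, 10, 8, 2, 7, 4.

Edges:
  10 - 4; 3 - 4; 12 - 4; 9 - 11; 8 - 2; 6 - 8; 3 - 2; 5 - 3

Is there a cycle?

No

DFS, tracking each vertex's parent; an edge to a visited non-parent vertex closes a cycle.
Start from 3:
visit 3 (parent –)
  visit 5 (parent 3)
    5–3: parent, skip
  visit 2 (parent 3)
    visit 8 (parent 2)
      visit 6 (parent 8)
        6–8: parent, skip
      8–2: parent, skip
    2–3: parent, skip
  visit 4 (parent 3)
    4–3: parent, skip
    visit 10 (parent 4)
      10–4: parent, skip
    visit 12 (parent 4)
      12–4: parent, skip
visit 9 (parent –)
  visit 11 (parent 9)
    11–9: parent, skip
visit 1 (parent –)
visit 7 (parent –)
No non-parent visited neighbor found — the graph is a forest.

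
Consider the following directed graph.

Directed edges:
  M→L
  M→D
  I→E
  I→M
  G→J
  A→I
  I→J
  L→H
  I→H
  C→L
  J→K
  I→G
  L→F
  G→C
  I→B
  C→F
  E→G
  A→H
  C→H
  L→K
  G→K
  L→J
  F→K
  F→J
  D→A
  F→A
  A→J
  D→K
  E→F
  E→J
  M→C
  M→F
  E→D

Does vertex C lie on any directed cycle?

Yes

C is on a cycle iff C can reach itself via ≥1 edge.
C → F → A → I → M → C — yes.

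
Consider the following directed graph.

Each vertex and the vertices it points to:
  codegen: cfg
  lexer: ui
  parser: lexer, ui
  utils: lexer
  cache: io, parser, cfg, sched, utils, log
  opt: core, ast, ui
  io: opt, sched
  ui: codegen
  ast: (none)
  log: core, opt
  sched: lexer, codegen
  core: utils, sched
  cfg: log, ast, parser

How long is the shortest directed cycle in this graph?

For each vertex v, BFS finds the shortest path from v back to v.
The shortest such closed walk is codegen → cfg → parser → ui → codegen, length 4.

4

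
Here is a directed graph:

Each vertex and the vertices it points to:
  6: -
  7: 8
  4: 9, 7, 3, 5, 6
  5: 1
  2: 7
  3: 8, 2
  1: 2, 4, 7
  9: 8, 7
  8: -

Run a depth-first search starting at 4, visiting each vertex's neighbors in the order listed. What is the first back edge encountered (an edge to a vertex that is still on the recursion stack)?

DFS from 4 (visiting each vertex's neighbors in the order listed); mark gray on enter, black on exit:
4 gray
  9 gray
    8 gray
    8 black
    7 gray
      7→8: 8 black — skip
    7 black
  9 black
  4→7: 7 black — skip
  3 gray
    3→8: 8 black — skip
    2 gray
      2→7: 7 black — skip
    2 black
  3 black
  5 gray
    1 gray
      1→2: 2 black — skip
      1→4: 4 is gray → back edge
First back edge: 1 → 4.

1->4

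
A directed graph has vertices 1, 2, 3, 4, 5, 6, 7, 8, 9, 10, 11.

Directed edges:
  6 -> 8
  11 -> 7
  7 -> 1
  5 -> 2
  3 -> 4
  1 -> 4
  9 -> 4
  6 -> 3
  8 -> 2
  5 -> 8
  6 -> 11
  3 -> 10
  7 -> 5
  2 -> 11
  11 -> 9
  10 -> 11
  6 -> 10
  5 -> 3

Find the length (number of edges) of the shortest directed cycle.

4

For each vertex v, BFS finds the shortest path from v back to v.
The shortest such closed walk is 11 → 7 → 5 → 2 → 11, length 4.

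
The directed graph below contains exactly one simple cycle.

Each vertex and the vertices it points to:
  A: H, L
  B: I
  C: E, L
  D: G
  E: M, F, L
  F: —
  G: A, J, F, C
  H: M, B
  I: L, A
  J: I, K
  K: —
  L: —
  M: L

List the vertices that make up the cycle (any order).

A, B, H, I

DFS with gray/black marking from A:
A gray
  H gray
    M gray
      L gray
      L black
    M black
    B gray
      I gray
        I→L: L black — skip
        I→A: A is gray → back edge
Back edge closes the cycle A → H → B → I → A; its vertices are {A, B, H, I}.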